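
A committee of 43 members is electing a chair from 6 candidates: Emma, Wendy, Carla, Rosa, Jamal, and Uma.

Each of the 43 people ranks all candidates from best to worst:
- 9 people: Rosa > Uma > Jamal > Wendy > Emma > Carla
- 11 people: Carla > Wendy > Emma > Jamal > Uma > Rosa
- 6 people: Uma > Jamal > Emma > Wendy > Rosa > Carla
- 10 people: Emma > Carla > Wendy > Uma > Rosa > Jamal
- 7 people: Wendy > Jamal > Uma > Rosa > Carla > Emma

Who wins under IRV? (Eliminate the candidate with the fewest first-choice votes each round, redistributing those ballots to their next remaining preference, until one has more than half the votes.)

Emma

Round 1: Emma 10, Wendy 7, Carla 11, Rosa 9, Jamal 0, Uma 6. Jamal eliminated.
Round 2: Emma 10, Wendy 7, Carla 11, Rosa 9, Uma 6. Uma eliminated.
Round 3: Emma 16, Wendy 7, Carla 11, Rosa 9. Wendy eliminated.
Round 4: Emma 16, Carla 11, Rosa 16. Carla eliminated.
Round 5: Emma 27, Rosa 16. Emma has a majority (≥22).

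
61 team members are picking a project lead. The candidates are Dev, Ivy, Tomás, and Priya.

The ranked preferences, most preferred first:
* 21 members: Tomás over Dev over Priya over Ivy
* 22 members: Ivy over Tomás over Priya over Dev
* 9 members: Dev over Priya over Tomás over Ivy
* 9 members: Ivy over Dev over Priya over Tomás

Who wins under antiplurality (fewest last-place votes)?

Priya

Last-place votes: Dev 22, Ivy 30, Tomás 9, Priya 0.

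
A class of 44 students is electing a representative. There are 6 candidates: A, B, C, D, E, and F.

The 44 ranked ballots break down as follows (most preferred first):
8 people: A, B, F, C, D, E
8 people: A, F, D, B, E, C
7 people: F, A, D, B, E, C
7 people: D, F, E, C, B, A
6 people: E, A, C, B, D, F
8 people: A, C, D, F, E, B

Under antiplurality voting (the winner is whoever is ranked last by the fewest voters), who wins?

D

Last-place votes: A 7, B 8, C 15, D 0, E 8, F 6.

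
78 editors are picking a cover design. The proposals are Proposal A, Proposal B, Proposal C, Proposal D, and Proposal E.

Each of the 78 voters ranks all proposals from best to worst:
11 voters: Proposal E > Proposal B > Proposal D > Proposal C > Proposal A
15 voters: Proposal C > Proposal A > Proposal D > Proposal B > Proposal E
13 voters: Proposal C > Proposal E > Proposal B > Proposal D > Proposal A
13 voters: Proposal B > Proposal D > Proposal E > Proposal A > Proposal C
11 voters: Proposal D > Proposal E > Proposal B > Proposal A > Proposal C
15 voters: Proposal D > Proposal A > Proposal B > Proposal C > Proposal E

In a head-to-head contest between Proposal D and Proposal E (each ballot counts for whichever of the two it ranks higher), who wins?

Proposal D is ranked above Proposal E on 54 ballots; Proposal E above Proposal D on 24.

Proposal D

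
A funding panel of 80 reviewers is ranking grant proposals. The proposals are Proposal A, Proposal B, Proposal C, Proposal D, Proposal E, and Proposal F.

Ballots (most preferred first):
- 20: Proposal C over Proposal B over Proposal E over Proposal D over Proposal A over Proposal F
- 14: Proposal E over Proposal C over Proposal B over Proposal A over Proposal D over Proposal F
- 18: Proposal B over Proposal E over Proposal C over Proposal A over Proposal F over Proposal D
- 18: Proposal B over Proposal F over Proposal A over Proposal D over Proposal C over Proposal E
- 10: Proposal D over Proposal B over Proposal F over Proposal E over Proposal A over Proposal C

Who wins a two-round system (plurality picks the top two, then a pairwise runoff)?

Round 1 first-place votes: Proposal A 0, Proposal B 36, Proposal C 20, Proposal D 10, Proposal E 14, Proposal F 0. Proposal B and Proposal C advance.
Runoff: Proposal B is ranked above Proposal C on 46 ballots, Proposal C above Proposal B on 34.

Proposal B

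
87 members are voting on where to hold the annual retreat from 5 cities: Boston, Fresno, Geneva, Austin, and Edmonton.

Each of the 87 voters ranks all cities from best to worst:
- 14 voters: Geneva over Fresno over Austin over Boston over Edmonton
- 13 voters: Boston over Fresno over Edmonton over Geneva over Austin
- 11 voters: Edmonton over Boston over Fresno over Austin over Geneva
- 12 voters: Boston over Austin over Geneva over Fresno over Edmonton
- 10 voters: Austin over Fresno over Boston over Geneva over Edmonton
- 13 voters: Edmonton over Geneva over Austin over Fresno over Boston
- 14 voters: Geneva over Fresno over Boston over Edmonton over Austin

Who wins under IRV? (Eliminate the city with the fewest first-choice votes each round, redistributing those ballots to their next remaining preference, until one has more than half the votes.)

Round 1: Boston 25, Fresno 0, Geneva 28, Austin 10, Edmonton 24. Fresno eliminated.
Round 2: Boston 25, Geneva 28, Austin 10, Edmonton 24. Austin eliminated.
Round 3: Boston 35, Geneva 28, Edmonton 24. Edmonton eliminated.
Round 4: Boston 46, Geneva 41. Boston has a majority (≥44).

Boston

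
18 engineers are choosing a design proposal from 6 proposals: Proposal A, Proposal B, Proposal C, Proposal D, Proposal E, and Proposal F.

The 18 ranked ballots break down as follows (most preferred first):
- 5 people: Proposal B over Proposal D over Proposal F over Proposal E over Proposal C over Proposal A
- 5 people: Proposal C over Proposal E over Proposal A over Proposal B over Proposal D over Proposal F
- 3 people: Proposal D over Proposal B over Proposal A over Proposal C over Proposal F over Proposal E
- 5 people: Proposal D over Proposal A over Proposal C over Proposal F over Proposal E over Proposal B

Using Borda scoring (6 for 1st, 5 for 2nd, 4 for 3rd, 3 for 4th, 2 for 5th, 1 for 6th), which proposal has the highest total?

Proposal D

Proposal A: 5×1 + 5×4 + 3×4 + 5×5 = 62
Proposal B: 5×6 + 5×3 + 3×5 + 5×1 = 65
Proposal C: 5×2 + 5×6 + 3×3 + 5×4 = 69
Proposal D: 5×5 + 5×2 + 3×6 + 5×6 = 83
Proposal E: 5×3 + 5×5 + 3×1 + 5×2 = 53
Proposal F: 5×4 + 5×1 + 3×2 + 5×3 = 46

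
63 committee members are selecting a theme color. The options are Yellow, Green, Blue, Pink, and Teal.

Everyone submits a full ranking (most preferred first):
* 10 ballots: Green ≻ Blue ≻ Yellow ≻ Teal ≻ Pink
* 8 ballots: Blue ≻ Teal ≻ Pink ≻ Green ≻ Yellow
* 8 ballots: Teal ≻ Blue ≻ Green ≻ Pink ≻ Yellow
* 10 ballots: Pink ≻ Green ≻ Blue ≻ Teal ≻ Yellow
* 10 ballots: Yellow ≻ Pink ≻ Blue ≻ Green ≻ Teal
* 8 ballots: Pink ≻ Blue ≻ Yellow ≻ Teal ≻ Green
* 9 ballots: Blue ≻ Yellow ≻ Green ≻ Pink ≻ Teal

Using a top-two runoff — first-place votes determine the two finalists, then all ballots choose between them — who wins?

Blue

Round 1 first-place votes: Yellow 10, Green 10, Blue 17, Pink 18, Teal 8. Pink and Blue advance.
Runoff: Pink is ranked above Blue on 28 ballots, Blue above Pink on 35.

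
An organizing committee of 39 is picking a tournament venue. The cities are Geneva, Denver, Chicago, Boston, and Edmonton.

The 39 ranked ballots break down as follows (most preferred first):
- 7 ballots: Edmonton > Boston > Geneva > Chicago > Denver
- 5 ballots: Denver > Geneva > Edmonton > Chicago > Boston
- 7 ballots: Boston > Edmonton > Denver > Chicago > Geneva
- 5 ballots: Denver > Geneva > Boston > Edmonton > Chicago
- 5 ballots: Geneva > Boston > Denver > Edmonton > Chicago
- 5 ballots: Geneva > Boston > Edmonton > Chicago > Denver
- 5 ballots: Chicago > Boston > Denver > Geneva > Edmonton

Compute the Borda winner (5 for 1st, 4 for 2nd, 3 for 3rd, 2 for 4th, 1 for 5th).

Geneva: 7×3 + 5×4 + 7×1 + 5×4 + 5×5 + 5×5 + 5×2 = 128
Denver: 7×1 + 5×5 + 7×3 + 5×5 + 5×3 + 5×1 + 5×3 = 113
Chicago: 7×2 + 5×2 + 7×2 + 5×1 + 5×1 + 5×2 + 5×5 = 83
Boston: 7×4 + 5×1 + 7×5 + 5×3 + 5×4 + 5×4 + 5×4 = 143
Edmonton: 7×5 + 5×3 + 7×4 + 5×2 + 5×2 + 5×3 + 5×1 = 118

Boston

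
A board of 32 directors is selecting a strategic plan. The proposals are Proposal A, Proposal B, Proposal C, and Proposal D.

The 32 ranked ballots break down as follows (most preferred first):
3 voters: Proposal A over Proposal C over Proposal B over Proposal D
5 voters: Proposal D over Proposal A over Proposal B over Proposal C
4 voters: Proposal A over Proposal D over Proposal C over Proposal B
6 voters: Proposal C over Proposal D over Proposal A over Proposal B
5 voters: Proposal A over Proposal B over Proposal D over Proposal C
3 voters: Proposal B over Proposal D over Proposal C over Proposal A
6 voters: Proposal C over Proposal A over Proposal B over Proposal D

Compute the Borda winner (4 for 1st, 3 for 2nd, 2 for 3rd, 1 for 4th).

Proposal A: 3×4 + 5×3 + 4×4 + 6×2 + 5×4 + 3×1 + 6×3 = 96
Proposal B: 3×2 + 5×2 + 4×1 + 6×1 + 5×3 + 3×4 + 6×2 = 65
Proposal C: 3×3 + 5×1 + 4×2 + 6×4 + 5×1 + 3×2 + 6×4 = 81
Proposal D: 3×1 + 5×4 + 4×3 + 6×3 + 5×2 + 3×3 + 6×1 = 78

Proposal A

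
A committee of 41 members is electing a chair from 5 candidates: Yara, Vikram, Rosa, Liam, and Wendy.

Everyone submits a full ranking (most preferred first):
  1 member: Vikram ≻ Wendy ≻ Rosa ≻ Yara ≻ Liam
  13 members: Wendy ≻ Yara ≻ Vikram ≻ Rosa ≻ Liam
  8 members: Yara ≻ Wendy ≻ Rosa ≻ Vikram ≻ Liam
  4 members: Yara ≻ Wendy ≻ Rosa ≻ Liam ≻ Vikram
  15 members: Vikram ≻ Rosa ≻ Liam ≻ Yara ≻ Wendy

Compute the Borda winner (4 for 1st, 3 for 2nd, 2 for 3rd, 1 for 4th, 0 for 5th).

Yara: 1×1 + 13×3 + 8×4 + 4×4 + 15×1 = 103
Vikram: 1×4 + 13×2 + 8×1 + 4×0 + 15×4 = 98
Rosa: 1×2 + 13×1 + 8×2 + 4×2 + 15×3 = 84
Liam: 1×0 + 13×0 + 8×0 + 4×1 + 15×2 = 34
Wendy: 1×3 + 13×4 + 8×3 + 4×3 + 15×0 = 91

Yara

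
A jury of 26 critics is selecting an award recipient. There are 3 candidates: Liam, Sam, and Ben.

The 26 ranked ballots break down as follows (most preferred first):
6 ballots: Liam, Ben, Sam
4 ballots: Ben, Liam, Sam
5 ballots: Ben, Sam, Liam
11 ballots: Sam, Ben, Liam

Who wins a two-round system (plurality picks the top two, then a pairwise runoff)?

Round 1 first-place votes: Liam 6, Sam 11, Ben 9. Sam and Ben advance.
Runoff: Sam is ranked above Ben on 11 ballots, Ben above Sam on 15.

Ben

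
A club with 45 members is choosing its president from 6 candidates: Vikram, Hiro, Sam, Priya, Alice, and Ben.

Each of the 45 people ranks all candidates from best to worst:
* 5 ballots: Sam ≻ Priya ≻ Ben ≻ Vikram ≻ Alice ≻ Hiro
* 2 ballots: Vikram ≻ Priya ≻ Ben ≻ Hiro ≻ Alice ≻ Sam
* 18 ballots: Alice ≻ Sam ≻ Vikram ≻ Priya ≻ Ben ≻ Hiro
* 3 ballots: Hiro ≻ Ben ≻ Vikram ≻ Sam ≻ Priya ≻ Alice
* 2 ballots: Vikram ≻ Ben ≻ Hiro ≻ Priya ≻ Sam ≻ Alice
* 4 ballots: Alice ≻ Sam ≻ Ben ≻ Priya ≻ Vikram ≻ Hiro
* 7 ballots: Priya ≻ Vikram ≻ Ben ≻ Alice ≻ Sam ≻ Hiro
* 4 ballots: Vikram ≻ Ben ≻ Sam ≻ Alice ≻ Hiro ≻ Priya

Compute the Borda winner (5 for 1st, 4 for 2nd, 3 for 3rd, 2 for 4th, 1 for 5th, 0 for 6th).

Vikram

Vikram: 5×2 + 2×5 + 18×3 + 3×3 + 2×5 + 4×1 + 7×4 + 4×5 = 145
Hiro: 5×0 + 2×2 + 18×0 + 3×5 + 2×3 + 4×0 + 7×0 + 4×1 = 29
Sam: 5×5 + 2×0 + 18×4 + 3×2 + 2×1 + 4×4 + 7×1 + 4×3 = 140
Priya: 5×4 + 2×4 + 18×2 + 3×1 + 2×2 + 4×2 + 7×5 + 4×0 = 114
Alice: 5×1 + 2×1 + 18×5 + 3×0 + 2×0 + 4×5 + 7×2 + 4×2 = 139
Ben: 5×3 + 2×3 + 18×1 + 3×4 + 2×4 + 4×3 + 7×3 + 4×4 = 108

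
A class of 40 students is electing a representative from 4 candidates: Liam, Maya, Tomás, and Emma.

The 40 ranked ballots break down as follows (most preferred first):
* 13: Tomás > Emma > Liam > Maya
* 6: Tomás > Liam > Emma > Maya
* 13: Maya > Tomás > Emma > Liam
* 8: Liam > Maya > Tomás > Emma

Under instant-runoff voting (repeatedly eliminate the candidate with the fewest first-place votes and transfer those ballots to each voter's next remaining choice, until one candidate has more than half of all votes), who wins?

Round 1: Liam 8, Maya 13, Tomás 19, Emma 0. Emma eliminated.
Round 2: Liam 8, Maya 13, Tomás 19. Liam eliminated.
Round 3: Maya 21, Tomás 19. Maya has a majority (≥21).

Maya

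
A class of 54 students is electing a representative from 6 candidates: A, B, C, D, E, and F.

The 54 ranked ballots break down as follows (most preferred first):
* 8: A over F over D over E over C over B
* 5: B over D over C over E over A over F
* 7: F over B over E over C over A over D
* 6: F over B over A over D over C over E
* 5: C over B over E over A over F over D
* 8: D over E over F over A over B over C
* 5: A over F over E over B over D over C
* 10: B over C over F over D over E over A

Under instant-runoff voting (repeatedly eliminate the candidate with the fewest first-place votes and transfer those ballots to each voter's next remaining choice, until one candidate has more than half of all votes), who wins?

Round 1: A 13, B 15, C 5, D 8, E 0, F 13. E eliminated.
Round 2: A 13, B 15, C 5, D 8, F 13. C eliminated.
Round 3: A 13, B 20, D 8, F 13. D eliminated.
Round 4: A 13, B 20, F 21. A eliminated.
Round 5: B 20, F 34. F has a majority (≥28).

F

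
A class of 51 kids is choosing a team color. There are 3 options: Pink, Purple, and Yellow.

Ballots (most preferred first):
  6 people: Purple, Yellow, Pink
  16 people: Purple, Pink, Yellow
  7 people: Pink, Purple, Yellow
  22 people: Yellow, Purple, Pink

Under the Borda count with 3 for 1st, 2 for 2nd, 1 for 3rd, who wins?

Pink: 6×1 + 16×2 + 7×3 + 22×1 = 81
Purple: 6×3 + 16×3 + 7×2 + 22×2 = 124
Yellow: 6×2 + 16×1 + 7×1 + 22×3 = 101

Purple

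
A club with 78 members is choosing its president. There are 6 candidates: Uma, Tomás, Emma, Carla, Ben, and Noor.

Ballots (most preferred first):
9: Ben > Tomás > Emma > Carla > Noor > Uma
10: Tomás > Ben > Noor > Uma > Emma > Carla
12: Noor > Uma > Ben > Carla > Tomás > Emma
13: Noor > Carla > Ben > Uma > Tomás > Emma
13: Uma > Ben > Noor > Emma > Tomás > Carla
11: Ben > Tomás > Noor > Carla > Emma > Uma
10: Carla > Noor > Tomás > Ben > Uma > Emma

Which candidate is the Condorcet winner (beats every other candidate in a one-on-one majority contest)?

Ben

Ben vs Uma: 53–25
Ben vs Tomás: 58–20
Ben vs Emma: 78–0
Ben vs Carla: 55–23
Ben vs Noor: 43–35
Ben beats every other candidate.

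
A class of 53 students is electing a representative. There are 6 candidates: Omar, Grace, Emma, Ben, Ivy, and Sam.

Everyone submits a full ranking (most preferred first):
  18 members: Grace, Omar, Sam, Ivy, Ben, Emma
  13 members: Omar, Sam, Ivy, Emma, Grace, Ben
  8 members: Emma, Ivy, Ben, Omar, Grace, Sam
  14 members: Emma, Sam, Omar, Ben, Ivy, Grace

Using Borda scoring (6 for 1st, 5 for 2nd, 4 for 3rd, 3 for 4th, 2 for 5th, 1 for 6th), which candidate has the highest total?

Omar: 18×5 + 13×6 + 8×3 + 14×4 = 248
Grace: 18×6 + 13×2 + 8×2 + 14×1 = 164
Emma: 18×1 + 13×3 + 8×6 + 14×6 = 189
Ben: 18×2 + 13×1 + 8×4 + 14×3 = 123
Ivy: 18×3 + 13×4 + 8×5 + 14×2 = 174
Sam: 18×4 + 13×5 + 8×1 + 14×5 = 215

Omar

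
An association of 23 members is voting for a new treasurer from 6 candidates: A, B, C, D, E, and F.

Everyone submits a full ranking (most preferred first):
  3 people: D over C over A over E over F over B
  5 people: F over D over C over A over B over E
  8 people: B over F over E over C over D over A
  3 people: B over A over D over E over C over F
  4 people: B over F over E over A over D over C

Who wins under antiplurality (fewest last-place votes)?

D

Last-place votes: A 8, B 3, C 4, D 0, E 5, F 3.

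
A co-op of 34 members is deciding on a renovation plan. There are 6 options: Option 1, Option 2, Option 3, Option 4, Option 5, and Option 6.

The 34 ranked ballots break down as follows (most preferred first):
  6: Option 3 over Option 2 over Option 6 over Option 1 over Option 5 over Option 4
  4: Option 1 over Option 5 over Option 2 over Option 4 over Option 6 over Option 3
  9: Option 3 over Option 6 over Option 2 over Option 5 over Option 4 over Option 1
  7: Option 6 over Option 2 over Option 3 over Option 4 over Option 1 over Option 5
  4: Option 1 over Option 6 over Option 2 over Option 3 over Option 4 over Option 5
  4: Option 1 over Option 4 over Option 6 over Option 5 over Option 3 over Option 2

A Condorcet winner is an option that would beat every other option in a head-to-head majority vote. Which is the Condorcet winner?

Option 6 vs Option 1: 22–12
Option 6 vs Option 2: 24–10
Option 6 vs Option 3: 19–15
Option 6 vs Option 4: 26–8
Option 6 vs Option 5: 30–4
Option 6 beats every other option.

Option 6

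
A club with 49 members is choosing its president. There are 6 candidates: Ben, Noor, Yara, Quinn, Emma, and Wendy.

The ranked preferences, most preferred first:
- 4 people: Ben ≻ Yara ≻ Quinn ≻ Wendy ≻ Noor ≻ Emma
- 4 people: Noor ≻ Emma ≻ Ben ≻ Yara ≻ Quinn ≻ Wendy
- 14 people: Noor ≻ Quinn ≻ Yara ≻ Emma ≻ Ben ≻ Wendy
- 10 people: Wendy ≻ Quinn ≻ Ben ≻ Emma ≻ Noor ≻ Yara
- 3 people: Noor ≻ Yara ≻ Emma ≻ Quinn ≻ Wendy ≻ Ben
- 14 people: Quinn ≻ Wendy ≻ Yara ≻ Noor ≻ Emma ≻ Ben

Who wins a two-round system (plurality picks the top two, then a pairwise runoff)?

Quinn

Round 1 first-place votes: Ben 4, Noor 21, Yara 0, Quinn 14, Emma 0, Wendy 10. Noor and Quinn advance.
Runoff: Noor is ranked above Quinn on 21 ballots, Quinn above Noor on 28.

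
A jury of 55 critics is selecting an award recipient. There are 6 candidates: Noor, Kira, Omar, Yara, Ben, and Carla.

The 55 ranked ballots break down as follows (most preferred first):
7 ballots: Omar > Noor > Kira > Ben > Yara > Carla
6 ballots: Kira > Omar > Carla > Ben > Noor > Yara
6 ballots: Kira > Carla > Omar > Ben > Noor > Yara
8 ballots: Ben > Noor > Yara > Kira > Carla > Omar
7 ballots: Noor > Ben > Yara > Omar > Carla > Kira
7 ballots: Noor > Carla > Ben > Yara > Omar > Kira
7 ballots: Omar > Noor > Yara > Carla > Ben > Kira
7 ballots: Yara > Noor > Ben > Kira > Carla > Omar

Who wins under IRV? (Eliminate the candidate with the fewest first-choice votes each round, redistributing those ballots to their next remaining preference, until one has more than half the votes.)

Round 1: Noor 14, Kira 12, Omar 14, Yara 7, Ben 8, Carla 0. Carla eliminated.
Round 2: Noor 14, Kira 12, Omar 14, Yara 7, Ben 8. Yara eliminated.
Round 3: Noor 21, Kira 12, Omar 14, Ben 8. Ben eliminated.
Round 4: Noor 29, Kira 12, Omar 14. Noor has a majority (≥28).

Noor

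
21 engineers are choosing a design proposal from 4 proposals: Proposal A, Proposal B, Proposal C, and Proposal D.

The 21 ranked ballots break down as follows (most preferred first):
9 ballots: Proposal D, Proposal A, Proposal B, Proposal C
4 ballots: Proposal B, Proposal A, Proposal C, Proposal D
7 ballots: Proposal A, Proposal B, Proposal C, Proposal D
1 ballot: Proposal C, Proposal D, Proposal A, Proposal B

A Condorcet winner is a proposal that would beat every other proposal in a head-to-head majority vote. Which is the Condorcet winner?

Proposal A vs Proposal B: 17–4
Proposal A vs Proposal C: 20–1
Proposal A vs Proposal D: 11–10
Proposal A beats every other proposal.

Proposal A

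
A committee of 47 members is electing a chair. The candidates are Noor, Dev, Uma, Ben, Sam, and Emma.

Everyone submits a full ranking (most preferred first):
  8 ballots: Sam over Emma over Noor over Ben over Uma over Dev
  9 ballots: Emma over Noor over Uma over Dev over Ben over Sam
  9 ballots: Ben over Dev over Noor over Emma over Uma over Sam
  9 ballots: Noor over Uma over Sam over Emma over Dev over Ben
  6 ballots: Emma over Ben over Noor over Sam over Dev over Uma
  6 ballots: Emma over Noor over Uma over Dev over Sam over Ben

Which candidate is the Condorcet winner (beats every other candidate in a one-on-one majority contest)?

Emma vs Noor: 29–18
Emma vs Dev: 38–9
Emma vs Uma: 38–9
Emma vs Ben: 38–9
Emma vs Sam: 30–17
Emma beats every other candidate.

Emma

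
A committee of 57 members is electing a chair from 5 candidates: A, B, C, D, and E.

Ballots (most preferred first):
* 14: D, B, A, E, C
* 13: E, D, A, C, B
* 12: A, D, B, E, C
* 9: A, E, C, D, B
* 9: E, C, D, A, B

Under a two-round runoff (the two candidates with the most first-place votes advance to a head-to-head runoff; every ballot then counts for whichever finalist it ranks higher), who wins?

A

Round 1 first-place votes: A 21, B 0, C 0, D 14, E 22. E and A advance.
Runoff: E is ranked above A on 22 ballots, A above E on 35.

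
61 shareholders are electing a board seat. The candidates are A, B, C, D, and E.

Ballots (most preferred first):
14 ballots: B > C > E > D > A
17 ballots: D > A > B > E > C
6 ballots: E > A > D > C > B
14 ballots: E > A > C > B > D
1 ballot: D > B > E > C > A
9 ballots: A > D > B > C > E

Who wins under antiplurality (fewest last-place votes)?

Last-place votes: A 15, B 6, C 17, D 14, E 9.

B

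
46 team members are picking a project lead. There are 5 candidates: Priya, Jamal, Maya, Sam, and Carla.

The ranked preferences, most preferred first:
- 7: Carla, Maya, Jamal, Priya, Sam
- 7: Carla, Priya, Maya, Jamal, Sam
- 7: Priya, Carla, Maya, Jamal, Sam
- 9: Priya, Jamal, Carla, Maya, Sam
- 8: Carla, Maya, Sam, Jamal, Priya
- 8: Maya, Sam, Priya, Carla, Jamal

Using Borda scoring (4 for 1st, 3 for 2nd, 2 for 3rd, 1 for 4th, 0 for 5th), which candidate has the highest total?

Priya: 7×1 + 7×3 + 7×4 + 9×4 + 8×0 + 8×2 = 108
Jamal: 7×2 + 7×1 + 7×1 + 9×3 + 8×1 + 8×0 = 63
Maya: 7×3 + 7×2 + 7×2 + 9×1 + 8×3 + 8×4 = 114
Sam: 7×0 + 7×0 + 7×0 + 9×0 + 8×2 + 8×3 = 40
Carla: 7×4 + 7×4 + 7×3 + 9×2 + 8×4 + 8×1 = 135

Carla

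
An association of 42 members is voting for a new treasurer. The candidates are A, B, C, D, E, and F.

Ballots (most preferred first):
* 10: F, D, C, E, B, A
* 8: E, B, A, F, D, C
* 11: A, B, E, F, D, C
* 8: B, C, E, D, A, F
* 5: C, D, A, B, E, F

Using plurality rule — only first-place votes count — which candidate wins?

First-place votes: A 11, B 8, C 5, D 0, E 8, F 10.

A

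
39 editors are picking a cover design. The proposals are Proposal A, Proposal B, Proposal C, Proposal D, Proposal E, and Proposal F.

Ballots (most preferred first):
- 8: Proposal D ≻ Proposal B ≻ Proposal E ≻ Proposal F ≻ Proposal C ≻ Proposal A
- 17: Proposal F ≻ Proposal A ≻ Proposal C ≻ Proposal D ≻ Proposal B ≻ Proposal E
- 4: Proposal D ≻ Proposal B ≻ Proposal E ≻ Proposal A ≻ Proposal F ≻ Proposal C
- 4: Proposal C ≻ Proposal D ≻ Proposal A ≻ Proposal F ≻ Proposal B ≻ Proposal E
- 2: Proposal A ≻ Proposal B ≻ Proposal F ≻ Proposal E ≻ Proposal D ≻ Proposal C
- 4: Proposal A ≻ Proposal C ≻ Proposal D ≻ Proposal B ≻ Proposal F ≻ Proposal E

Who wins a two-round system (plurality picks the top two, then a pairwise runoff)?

Round 1 first-place votes: Proposal A 6, Proposal B 0, Proposal C 4, Proposal D 12, Proposal E 0, Proposal F 17. Proposal F and Proposal D advance.
Runoff: Proposal F is ranked above Proposal D on 19 ballots, Proposal D above Proposal F on 20.

Proposal D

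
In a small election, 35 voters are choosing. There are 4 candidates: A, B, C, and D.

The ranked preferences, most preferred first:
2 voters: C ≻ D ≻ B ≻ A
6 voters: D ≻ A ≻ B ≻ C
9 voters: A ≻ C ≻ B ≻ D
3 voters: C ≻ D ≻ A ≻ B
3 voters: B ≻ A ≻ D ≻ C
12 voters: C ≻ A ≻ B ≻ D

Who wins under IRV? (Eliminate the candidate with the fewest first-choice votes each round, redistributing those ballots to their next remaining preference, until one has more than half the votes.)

A

Round 1: A 9, B 3, C 17, D 6. B eliminated.
Round 2: A 12, C 17, D 6. D eliminated.
Round 3: A 18, C 17. A has a majority (≥18).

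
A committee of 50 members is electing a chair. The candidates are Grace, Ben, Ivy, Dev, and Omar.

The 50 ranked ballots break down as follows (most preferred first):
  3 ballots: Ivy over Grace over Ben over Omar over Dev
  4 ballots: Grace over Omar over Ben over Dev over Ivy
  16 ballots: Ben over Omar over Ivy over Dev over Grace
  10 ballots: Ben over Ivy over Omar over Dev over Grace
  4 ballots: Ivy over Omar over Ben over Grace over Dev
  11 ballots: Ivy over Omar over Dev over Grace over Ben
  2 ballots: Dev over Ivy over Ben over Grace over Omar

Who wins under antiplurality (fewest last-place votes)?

Last-place votes: Grace 26, Ben 11, Ivy 4, Dev 7, Omar 2.

Omar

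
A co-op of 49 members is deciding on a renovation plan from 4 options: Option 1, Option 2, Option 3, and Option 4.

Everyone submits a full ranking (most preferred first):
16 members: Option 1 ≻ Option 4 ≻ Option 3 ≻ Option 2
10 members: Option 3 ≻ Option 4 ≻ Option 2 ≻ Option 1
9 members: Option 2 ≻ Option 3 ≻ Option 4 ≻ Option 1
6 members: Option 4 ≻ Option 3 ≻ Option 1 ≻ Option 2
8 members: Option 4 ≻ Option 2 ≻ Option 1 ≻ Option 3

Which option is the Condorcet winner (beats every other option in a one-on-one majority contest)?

Option 4 vs Option 1: 33–16
Option 4 vs Option 2: 40–9
Option 4 vs Option 3: 30–19
Option 4 beats every other option.

Option 4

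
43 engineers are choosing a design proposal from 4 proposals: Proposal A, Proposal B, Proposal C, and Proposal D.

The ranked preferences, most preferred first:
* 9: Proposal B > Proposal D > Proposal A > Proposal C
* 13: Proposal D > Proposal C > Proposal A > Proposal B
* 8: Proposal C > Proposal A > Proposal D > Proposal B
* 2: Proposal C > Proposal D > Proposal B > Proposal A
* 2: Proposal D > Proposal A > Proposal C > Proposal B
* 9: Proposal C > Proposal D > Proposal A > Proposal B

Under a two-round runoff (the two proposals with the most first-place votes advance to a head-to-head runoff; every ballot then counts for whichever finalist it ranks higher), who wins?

Round 1 first-place votes: Proposal A 0, Proposal B 9, Proposal C 19, Proposal D 15. Proposal C and Proposal D advance.
Runoff: Proposal C is ranked above Proposal D on 19 ballots, Proposal D above Proposal C on 24.

Proposal D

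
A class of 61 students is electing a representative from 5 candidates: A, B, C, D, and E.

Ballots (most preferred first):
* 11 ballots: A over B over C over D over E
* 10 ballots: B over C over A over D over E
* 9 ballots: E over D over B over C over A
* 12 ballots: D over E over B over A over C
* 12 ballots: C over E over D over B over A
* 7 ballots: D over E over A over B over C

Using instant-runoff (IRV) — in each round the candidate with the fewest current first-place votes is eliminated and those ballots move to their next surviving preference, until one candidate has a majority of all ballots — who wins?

Round 1: A 11, B 10, C 12, D 19, E 9. E eliminated.
Round 2: A 11, B 10, C 12, D 28. B eliminated.
Round 3: A 11, C 22, D 28. A eliminated.
Round 4: C 33, D 28. C has a majority (≥31).

C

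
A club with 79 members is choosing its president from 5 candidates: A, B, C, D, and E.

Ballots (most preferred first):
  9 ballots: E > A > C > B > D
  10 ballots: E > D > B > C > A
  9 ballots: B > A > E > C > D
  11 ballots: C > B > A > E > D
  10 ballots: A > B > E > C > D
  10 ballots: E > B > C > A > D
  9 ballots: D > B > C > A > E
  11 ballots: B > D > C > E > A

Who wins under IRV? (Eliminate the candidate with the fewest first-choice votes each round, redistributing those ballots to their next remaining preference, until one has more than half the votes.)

B

Round 1: A 10, B 20, C 11, D 9, E 29. D eliminated.
Round 2: A 10, B 29, C 11, E 29. A eliminated.
Round 3: B 39, C 11, E 29. C eliminated.
Round 4: B 50, E 29. B has a majority (≥40).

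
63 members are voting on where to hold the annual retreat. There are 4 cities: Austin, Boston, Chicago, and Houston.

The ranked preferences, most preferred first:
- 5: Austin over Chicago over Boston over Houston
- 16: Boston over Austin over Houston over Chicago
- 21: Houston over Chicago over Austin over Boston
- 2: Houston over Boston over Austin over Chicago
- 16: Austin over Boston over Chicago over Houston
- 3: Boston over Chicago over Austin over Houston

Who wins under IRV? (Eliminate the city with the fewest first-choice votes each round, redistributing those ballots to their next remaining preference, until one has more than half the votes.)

Austin

Round 1: Austin 21, Boston 19, Chicago 0, Houston 23. Chicago eliminated.
Round 2: Austin 21, Boston 19, Houston 23. Boston eliminated.
Round 3: Austin 40, Houston 23. Austin has a majority (≥32).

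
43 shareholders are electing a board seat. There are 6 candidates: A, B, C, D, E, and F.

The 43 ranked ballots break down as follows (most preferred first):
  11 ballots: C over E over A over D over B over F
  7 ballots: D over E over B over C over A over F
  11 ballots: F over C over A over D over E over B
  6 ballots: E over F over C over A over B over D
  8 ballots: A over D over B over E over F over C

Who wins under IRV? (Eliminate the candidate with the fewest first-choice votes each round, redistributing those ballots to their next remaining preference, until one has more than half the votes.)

Round 1: A 8, B 0, C 11, D 7, E 6, F 11. B eliminated.
Round 2: A 8, C 11, D 7, E 6, F 11. E eliminated.
Round 3: A 8, C 11, D 7, F 17. D eliminated.
Round 4: A 8, C 18, F 17. A eliminated.
Round 5: C 18, F 25. F has a majority (≥22).

F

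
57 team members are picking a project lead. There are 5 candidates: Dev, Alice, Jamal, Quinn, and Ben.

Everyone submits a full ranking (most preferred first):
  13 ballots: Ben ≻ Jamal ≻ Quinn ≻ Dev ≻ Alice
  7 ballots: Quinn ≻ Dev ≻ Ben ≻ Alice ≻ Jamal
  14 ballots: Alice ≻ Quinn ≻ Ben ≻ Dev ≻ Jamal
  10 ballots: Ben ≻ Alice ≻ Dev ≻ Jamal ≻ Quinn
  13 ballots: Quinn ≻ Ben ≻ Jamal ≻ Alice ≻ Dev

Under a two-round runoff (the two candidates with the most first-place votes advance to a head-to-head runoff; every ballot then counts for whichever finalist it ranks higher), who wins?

Quinn

Round 1 first-place votes: Dev 0, Alice 14, Jamal 0, Quinn 20, Ben 23. Ben and Quinn advance.
Runoff: Ben is ranked above Quinn on 23 ballots, Quinn above Ben on 34.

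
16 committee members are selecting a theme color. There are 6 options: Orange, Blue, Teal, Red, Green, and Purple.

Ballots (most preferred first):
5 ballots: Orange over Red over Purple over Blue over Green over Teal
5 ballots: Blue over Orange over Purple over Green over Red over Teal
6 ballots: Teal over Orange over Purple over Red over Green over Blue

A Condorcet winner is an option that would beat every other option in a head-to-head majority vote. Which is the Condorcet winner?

Orange vs Blue: 11–5
Orange vs Teal: 10–6
Orange vs Red: 16–0
Orange vs Green: 16–0
Orange vs Purple: 16–0
Orange beats every other option.

Orange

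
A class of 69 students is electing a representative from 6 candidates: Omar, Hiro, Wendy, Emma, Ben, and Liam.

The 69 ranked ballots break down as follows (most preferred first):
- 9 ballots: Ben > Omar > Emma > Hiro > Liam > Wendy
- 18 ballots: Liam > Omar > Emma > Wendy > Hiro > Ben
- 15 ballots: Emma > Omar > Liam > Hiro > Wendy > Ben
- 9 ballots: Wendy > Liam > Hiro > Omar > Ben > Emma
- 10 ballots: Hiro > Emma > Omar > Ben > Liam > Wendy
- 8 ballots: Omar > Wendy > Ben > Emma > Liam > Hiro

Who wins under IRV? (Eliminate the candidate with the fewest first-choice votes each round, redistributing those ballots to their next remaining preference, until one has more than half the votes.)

Emma

Round 1: Omar 8, Hiro 10, Wendy 9, Emma 15, Ben 9, Liam 18. Omar eliminated.
Round 2: Hiro 10, Wendy 17, Emma 15, Ben 9, Liam 18. Ben eliminated.
Round 3: Hiro 10, Wendy 17, Emma 24, Liam 18. Hiro eliminated.
Round 4: Wendy 17, Emma 34, Liam 18. Wendy eliminated.
Round 5: Emma 42, Liam 27. Emma has a majority (≥35).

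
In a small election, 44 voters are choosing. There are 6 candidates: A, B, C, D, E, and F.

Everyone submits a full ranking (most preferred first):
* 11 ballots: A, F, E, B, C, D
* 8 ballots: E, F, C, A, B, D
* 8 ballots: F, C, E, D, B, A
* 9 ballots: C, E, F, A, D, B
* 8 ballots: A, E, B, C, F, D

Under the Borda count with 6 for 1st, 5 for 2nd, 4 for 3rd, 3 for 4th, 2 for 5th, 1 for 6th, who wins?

E

A: 11×6 + 8×3 + 8×1 + 9×3 + 8×6 = 173
B: 11×3 + 8×2 + 8×2 + 9×1 + 8×4 = 106
C: 11×2 + 8×4 + 8×5 + 9×6 + 8×3 = 172
D: 11×1 + 8×1 + 8×3 + 9×2 + 8×1 = 69
E: 11×4 + 8×6 + 8×4 + 9×5 + 8×5 = 209
F: 11×5 + 8×5 + 8×6 + 9×4 + 8×2 = 195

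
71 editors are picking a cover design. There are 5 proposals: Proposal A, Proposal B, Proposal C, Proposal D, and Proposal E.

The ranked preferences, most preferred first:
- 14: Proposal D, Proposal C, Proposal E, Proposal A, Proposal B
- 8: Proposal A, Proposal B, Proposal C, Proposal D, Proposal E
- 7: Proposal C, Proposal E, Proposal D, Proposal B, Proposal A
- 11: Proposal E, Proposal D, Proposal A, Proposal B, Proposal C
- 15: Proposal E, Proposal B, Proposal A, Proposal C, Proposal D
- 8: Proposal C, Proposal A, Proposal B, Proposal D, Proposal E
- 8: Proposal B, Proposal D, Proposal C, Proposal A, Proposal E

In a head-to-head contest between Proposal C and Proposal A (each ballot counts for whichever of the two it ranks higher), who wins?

Proposal C

Proposal C is ranked above Proposal A on 37 ballots; Proposal A above Proposal C on 34.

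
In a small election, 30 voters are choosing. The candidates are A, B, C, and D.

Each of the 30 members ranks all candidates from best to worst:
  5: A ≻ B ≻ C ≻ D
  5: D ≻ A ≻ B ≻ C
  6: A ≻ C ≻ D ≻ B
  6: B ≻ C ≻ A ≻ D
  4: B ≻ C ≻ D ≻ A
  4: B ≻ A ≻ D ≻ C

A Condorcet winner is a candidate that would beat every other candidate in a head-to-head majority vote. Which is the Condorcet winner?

A

A vs B: 16–14
A vs C: 20–10
A vs D: 21–9
A beats every other candidate.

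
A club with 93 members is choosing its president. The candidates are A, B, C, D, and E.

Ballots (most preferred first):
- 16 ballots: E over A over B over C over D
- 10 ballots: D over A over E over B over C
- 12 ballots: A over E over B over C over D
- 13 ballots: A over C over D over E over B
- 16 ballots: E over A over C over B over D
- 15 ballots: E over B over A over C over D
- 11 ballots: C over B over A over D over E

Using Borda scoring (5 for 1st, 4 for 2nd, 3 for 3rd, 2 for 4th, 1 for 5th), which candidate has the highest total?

A

A: 16×4 + 10×4 + 12×5 + 13×5 + 16×4 + 15×3 + 11×3 = 371
B: 16×3 + 10×2 + 12×3 + 13×1 + 16×2 + 15×4 + 11×4 = 253
C: 16×2 + 10×1 + 12×2 + 13×4 + 16×3 + 15×2 + 11×5 = 251
D: 16×1 + 10×5 + 12×1 + 13×3 + 16×1 + 15×1 + 11×2 = 170
E: 16×5 + 10×3 + 12×4 + 13×2 + 16×5 + 15×5 + 11×1 = 350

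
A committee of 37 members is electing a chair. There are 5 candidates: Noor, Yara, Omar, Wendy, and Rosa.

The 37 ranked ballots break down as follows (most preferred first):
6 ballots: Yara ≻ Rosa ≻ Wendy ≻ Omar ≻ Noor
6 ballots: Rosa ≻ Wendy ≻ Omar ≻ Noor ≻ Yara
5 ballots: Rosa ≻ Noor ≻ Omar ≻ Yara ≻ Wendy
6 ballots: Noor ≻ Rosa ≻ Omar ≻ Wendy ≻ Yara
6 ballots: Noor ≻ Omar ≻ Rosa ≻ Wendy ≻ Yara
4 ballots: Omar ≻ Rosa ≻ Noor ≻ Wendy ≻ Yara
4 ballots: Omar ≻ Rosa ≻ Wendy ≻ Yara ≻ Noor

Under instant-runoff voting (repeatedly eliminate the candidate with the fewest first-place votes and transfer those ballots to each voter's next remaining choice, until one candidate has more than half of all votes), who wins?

Rosa

Round 1: Noor 12, Yara 6, Omar 8, Wendy 0, Rosa 11. Wendy eliminated.
Round 2: Noor 12, Yara 6, Omar 8, Rosa 11. Yara eliminated.
Round 3: Noor 12, Omar 8, Rosa 17. Omar eliminated.
Round 4: Noor 12, Rosa 25. Rosa has a majority (≥19).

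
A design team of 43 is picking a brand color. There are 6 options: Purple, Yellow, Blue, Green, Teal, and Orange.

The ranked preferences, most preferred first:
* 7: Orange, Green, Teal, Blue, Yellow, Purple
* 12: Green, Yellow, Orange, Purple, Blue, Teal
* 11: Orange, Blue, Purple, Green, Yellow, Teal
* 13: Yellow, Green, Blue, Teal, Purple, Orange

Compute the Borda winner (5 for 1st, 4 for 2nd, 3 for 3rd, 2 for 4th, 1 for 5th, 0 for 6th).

Purple: 7×0 + 12×2 + 11×3 + 13×1 = 70
Yellow: 7×1 + 12×4 + 11×1 + 13×5 = 131
Blue: 7×2 + 12×1 + 11×4 + 13×3 = 109
Green: 7×4 + 12×5 + 11×2 + 13×4 = 162
Teal: 7×3 + 12×0 + 11×0 + 13×2 = 47
Orange: 7×5 + 12×3 + 11×5 + 13×0 = 126

Green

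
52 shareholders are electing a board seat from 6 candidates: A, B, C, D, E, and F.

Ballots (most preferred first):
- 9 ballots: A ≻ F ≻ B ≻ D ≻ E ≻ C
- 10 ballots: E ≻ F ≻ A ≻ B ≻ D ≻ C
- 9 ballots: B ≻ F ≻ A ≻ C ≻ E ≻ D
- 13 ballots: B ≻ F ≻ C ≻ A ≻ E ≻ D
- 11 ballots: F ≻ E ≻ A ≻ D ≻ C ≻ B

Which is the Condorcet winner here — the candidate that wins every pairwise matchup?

F

F vs A: 43–9
F vs B: 30–22
F vs C: 52–0
F vs D: 52–0
F vs E: 42–10
F beats every other candidate.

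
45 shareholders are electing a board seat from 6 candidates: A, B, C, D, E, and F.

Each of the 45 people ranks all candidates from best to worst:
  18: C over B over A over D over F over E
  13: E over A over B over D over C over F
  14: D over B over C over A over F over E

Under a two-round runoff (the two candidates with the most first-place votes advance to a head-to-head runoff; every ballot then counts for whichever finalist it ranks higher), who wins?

D

Round 1 first-place votes: A 0, B 0, C 18, D 14, E 13, F 0. C and D advance.
Runoff: C is ranked above D on 18 ballots, D above C on 27.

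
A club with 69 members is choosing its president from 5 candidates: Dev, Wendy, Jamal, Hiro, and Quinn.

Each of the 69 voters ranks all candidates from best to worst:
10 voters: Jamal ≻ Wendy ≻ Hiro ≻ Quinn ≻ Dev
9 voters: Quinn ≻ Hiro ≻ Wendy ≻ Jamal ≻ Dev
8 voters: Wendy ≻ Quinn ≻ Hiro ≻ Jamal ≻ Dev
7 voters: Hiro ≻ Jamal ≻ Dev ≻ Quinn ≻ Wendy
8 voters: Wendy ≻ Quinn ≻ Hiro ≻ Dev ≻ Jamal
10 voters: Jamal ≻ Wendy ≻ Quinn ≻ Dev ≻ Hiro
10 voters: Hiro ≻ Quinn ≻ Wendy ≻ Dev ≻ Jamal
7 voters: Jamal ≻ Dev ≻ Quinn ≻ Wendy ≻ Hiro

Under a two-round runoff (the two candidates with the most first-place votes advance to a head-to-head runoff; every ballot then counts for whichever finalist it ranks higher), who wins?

Hiro

Round 1 first-place votes: Dev 0, Wendy 16, Jamal 27, Hiro 17, Quinn 9. Jamal and Hiro advance.
Runoff: Jamal is ranked above Hiro on 27 ballots, Hiro above Jamal on 42.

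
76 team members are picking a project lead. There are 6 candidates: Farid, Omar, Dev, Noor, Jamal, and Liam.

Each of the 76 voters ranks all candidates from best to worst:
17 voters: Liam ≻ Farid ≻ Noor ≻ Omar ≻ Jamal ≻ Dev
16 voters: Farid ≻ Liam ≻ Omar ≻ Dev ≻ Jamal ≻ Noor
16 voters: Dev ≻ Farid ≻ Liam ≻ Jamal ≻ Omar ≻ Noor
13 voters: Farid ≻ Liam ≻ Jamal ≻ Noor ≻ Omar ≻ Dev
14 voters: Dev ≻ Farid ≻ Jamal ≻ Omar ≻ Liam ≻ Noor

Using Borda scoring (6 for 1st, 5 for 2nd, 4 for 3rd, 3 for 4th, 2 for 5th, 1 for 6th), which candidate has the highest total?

Farid: 17×5 + 16×6 + 16×5 + 13×6 + 14×5 = 409
Omar: 17×3 + 16×4 + 16×2 + 13×2 + 14×3 = 215
Dev: 17×1 + 16×3 + 16×6 + 13×1 + 14×6 = 258
Noor: 17×4 + 16×1 + 16×1 + 13×3 + 14×1 = 153
Jamal: 17×2 + 16×2 + 16×3 + 13×4 + 14×4 = 222
Liam: 17×6 + 16×5 + 16×4 + 13×5 + 14×2 = 339

Farid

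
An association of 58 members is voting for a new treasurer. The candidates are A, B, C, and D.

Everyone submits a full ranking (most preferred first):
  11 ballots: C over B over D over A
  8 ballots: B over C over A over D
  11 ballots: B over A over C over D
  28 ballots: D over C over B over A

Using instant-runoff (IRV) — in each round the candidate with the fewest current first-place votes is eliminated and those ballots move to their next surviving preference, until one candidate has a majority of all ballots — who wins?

B

Round 1: A 0, B 19, C 11, D 28. A eliminated.
Round 2: B 19, C 11, D 28. C eliminated.
Round 3: B 30, D 28. B has a majority (≥30).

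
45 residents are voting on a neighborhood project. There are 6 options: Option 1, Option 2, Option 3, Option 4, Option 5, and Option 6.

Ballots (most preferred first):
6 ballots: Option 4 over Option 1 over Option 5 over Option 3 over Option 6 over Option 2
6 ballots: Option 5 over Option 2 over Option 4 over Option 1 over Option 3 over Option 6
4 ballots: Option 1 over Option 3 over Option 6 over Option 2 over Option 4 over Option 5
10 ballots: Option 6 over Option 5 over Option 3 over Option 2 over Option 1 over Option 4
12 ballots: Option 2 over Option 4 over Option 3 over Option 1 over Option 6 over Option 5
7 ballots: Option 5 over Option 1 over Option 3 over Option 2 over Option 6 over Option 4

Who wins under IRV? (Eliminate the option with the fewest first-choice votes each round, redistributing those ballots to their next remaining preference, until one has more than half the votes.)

Round 1: Option 1 4, Option 2 12, Option 3 0, Option 4 6, Option 5 13, Option 6 10. Option 3 eliminated.
Round 2: Option 1 4, Option 2 12, Option 4 6, Option 5 13, Option 6 10. Option 1 eliminated.
Round 3: Option 2 12, Option 4 6, Option 5 13, Option 6 14. Option 4 eliminated.
Round 4: Option 2 12, Option 5 19, Option 6 14. Option 2 eliminated.
Round 5: Option 5 19, Option 6 26. Option 6 has a majority (≥23).

Option 6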